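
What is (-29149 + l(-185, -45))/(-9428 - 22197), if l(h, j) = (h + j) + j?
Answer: 29424/31625 ≈ 0.93040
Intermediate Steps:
l(h, j) = h + 2*j
(-29149 + l(-185, -45))/(-9428 - 22197) = (-29149 + (-185 + 2*(-45)))/(-9428 - 22197) = (-29149 + (-185 - 90))/(-31625) = (-29149 - 275)*(-1/31625) = -29424*(-1/31625) = 29424/31625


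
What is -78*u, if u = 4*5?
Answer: -1560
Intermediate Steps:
u = 20
-78*u = -78*20 = -26*60 = -1560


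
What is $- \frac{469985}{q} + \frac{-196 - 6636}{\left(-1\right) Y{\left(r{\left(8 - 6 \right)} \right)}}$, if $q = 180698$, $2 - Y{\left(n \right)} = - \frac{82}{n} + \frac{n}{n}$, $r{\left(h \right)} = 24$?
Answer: $\frac{14789435627}{9576994} \approx 1544.3$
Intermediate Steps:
$Y{\left(n \right)} = 1 + \frac{82}{n}$ ($Y{\left(n \right)} = 2 - \left(- \frac{82}{n} + \frac{n}{n}\right) = 2 - \left(- \frac{82}{n} + 1\right) = 2 - \left(1 - \frac{82}{n}\right) = 1 + \frac{82}{n}$)
$- \frac{469985}{q} + \frac{-196 - 6636}{\left(-1\right) Y{\left(r{\left(8 - 6 \right)} \right)}} = - \frac{469985}{180698} + \frac{-196 - 6636}{\left(-1\right) \frac{82 + 24}{24}} = \left(-469985\right) \frac{1}{180698} + \frac{-196 - 6636}{\left(-1\right) \frac{1}{24} \cdot 106} = - \frac{469985}{180698} - \frac{6832}{\left(-1\right) \frac{53}{12}} = - \frac{469985}{180698} - \frac{6832}{- \frac{53}{12}} = - \frac{469985}{180698} - - \frac{81984}{53} = - \frac{469985}{180698} + \frac{81984}{53} = \frac{14789435627}{9576994}$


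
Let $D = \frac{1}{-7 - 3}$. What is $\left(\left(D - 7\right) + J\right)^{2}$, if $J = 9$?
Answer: $\frac{361}{100} \approx 3.61$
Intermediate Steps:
$D = - \frac{1}{10}$ ($D = \frac{1}{-10} = - \frac{1}{10} \approx -0.1$)
$\left(\left(D - 7\right) + J\right)^{2} = \left(\left(- \frac{1}{10} - 7\right) + 9\right)^{2} = \left(- \frac{71}{10} + 9\right)^{2} = \left(\frac{19}{10}\right)^{2} = \frac{361}{100}$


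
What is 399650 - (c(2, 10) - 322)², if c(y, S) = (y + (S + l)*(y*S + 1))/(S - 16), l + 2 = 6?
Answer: 2355854/9 ≈ 2.6176e+5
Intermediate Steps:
l = 4 (l = -2 + 6 = 4)
c(y, S) = (y + (1 + S*y)*(4 + S))/(-16 + S) (c(y, S) = (y + (S + 4)*(y*S + 1))/(S - 16) = (y + (4 + S)*(S*y + 1))/(-16 + S) = (y + (4 + S)*(1 + S*y))/(-16 + S) = (y + (1 + S*y)*(4 + S))/(-16 + S))
399650 - (c(2, 10) - 322)² = 399650 - ((4 + 10 + 2 + 2*10² + 4*10*2)/(-16 + 10) - 322)² = 399650 - ((4 + 10 + 2 + 2*100 + 80)/(-6) - 322)² = 399650 - (-(4 + 10 + 2 + 200 + 80)/6 - 322)² = 399650 - (-⅙*296 - 322)² = 399650 - (-148/3 - 322)² = 399650 - (-1114/3)² = 399650 - 1*1240996/9 = 399650 - 1240996/9 = 2355854/9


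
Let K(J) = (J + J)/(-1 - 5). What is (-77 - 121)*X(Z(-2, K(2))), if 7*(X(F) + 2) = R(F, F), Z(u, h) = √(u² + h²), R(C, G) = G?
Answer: 396 - 132*√10/7 ≈ 336.37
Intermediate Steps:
K(J) = -J/3 (K(J) = (2*J)/(-6) = (2*J)*(-⅙) = -J/3)
Z(u, h) = √(h² + u²)
X(F) = -2 + F/7
(-77 - 121)*X(Z(-2, K(2))) = (-77 - 121)*(-2 + √((-⅓*2)² + (-2)²)/7) = -198*(-2 + √((-⅔)² + 4)/7) = -198*(-2 + √(4/9 + 4)/7) = -198*(-2 + √(40/9)/7) = -198*(-2 + (2*√10/3)/7) = -198*(-2 + 2*√10/21) = 396 - 132*√10/7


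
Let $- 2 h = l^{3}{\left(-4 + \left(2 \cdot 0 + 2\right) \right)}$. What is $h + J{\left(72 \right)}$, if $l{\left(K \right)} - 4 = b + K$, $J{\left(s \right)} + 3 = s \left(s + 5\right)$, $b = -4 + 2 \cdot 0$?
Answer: $5545$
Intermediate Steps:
$b = -4$ ($b = -4 + 0 = -4$)
$J{\left(s \right)} = -3 + s \left(5 + s\right)$ ($J{\left(s \right)} = -3 + s \left(s + 5\right) = -3 + s \left(5 + s\right)$)
$l{\left(K \right)} = K$ ($l{\left(K \right)} = 4 + \left(-4 + K\right) = K$)
$h = 4$ ($h = - \frac{\left(-4 + \left(2 \cdot 0 + 2\right)\right)^{3}}{2} = - \frac{\left(-4 + \left(0 + 2\right)\right)^{3}}{2} = - \frac{\left(-4 + 2\right)^{3}}{2} = - \frac{\left(-2\right)^{3}}{2} = \left(- \frac{1}{2}\right) \left(-8\right) = 4$)
$h + J{\left(72 \right)} = 4 + \left(-3 + 72^{2} + 5 \cdot 72\right) = 4 + \left(-3 + 5184 + 360\right) = 4 + 5541 = 5545$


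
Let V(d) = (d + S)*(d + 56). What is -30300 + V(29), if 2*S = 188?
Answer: -19845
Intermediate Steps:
S = 94 (S = (1/2)*188 = 94)
V(d) = (56 + d)*(94 + d) (V(d) = (d + 94)*(d + 56) = (94 + d)*(56 + d) = (56 + d)*(94 + d))
-30300 + V(29) = -30300 + (5264 + 29**2 + 150*29) = -30300 + (5264 + 841 + 4350) = -30300 + 10455 = -19845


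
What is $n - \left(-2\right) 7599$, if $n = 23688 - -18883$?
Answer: $57769$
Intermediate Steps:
$n = 42571$ ($n = 23688 + 18883 = 42571$)
$n - \left(-2\right) 7599 = 42571 - \left(-2\right) 7599 = 42571 - -15198 = 42571 + 15198 = 57769$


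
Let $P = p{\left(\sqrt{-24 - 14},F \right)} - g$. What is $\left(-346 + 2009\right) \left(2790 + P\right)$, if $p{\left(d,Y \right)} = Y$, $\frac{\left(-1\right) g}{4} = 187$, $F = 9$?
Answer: $5898661$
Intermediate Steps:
$g = -748$ ($g = \left(-4\right) 187 = -748$)
$P = 757$ ($P = 9 - -748 = 9 + 748 = 757$)
$\left(-346 + 2009\right) \left(2790 + P\right) = \left(-346 + 2009\right) \left(2790 + 757\right) = 1663 \cdot 3547 = 5898661$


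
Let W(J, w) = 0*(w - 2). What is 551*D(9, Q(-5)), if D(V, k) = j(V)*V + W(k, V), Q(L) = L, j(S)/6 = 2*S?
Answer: 535572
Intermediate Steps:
j(S) = 12*S (j(S) = 6*(2*S) = 12*S)
W(J, w) = 0 (W(J, w) = 0*(-2 + w) = 0)
D(V, k) = 12*V² (D(V, k) = (12*V)*V + 0 = 12*V² + 0 = 12*V²)
551*D(9, Q(-5)) = 551*(12*9²) = 551*(12*81) = 551*972 = 535572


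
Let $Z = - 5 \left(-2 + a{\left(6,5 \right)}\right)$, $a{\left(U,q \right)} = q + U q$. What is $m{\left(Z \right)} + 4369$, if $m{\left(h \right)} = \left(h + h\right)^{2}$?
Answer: $113269$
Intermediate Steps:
$Z = -165$ ($Z = - 5 \left(-2 + 5 \left(1 + 6\right)\right) = - 5 \left(-2 + 5 \cdot 7\right) = - 5 \left(-2 + 35\right) = \left(-5\right) 33 = -165$)
$m{\left(h \right)} = 4 h^{2}$ ($m{\left(h \right)} = \left(2 h\right)^{2} = 4 h^{2}$)
$m{\left(Z \right)} + 4369 = 4 \left(-165\right)^{2} + 4369 = 4 \cdot 27225 + 4369 = 108900 + 4369 = 113269$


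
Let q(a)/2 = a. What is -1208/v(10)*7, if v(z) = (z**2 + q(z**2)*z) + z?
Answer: -4228/1055 ≈ -4.0076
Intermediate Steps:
q(a) = 2*a
v(z) = z + z**2 + 2*z**3 (v(z) = (z**2 + (2*z**2)*z) + z = (z**2 + 2*z**3) + z = z + z**2 + 2*z**3)
-1208/v(10)*7 = -1208*1/(10*(1 + 10 + 2*10**2))*7 = -1208*1/(10*(1 + 10 + 2*100))*7 = -1208*1/(10*(1 + 10 + 200))*7 = -1208/(10*211)*7 = -1208/2110*7 = -1208*1/2110*7 = -604/1055*7 = -4228/1055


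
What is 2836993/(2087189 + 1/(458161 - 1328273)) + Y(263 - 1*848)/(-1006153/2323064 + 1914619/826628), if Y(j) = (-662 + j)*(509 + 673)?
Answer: -428361224966131547547851274512/547258235532298930353237 ≈ -7.8274e+5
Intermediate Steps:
Y(j) = -782484 + 1182*j (Y(j) = (-662 + j)*1182 = -782484 + 1182*j)
2836993/(2087189 + 1/(458161 - 1328273)) + Y(263 - 1*848)/(-1006153/2323064 + 1914619/826628) = 2836993/(2087189 + 1/(458161 - 1328273)) + (-782484 + 1182*(263 - 1*848))/(-1006153/2323064 + 1914619/826628) = 2836993/(2087189 + 1/(-870112)) + (-782484 + 1182*(263 - 848))/(-1006153*1/2323064 + 1914619*(1/826628)) = 2836993/(2087189 - 1/870112) + (-782484 + 1182*(-585))/(-1006153/2323064 + 1914619/826628) = 2836993/(1816088195167/870112) + (-782484 - 691470)/(904017057633/480077437048) = 2836993*(870112/1816088195167) - 1473954*480077437048/904017057633 = 2468501653216/1816088195167 - 235870686215549264/301339019211 = -428361224966131547547851274512/547258235532298930353237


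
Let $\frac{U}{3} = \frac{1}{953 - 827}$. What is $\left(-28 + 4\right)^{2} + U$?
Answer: $\frac{24193}{42} \approx 576.02$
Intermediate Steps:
$U = \frac{1}{42}$ ($U = \frac{3}{953 - 827} = \frac{3}{126} = 3 \cdot \frac{1}{126} = \frac{1}{42} \approx 0.02381$)
$\left(-28 + 4\right)^{2} + U = \left(-28 + 4\right)^{2} + \frac{1}{42} = \left(-24\right)^{2} + \frac{1}{42} = 576 + \frac{1}{42} = \frac{24193}{42}$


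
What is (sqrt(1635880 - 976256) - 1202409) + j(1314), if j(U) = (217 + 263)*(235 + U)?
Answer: -458889 + 2*sqrt(164906) ≈ -4.5808e+5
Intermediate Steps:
j(U) = 112800 + 480*U (j(U) = 480*(235 + U) = 112800 + 480*U)
(sqrt(1635880 - 976256) - 1202409) + j(1314) = (sqrt(1635880 - 976256) - 1202409) + (112800 + 480*1314) = (sqrt(659624) - 1202409) + (112800 + 630720) = (2*sqrt(164906) - 1202409) + 743520 = (-1202409 + 2*sqrt(164906)) + 743520 = -458889 + 2*sqrt(164906)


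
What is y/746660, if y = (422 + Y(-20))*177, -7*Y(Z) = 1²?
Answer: 522681/5226620 ≈ 0.10000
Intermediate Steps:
Y(Z) = -⅐ (Y(Z) = -⅐*1² = -⅐*1 = -⅐)
y = 522681/7 (y = (422 - ⅐)*177 = (2953/7)*177 = 522681/7 ≈ 74669.)
y/746660 = (522681/7)/746660 = (522681/7)*(1/746660) = 522681/5226620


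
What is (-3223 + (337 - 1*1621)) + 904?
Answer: -3603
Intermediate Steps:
(-3223 + (337 - 1*1621)) + 904 = (-3223 + (337 - 1621)) + 904 = (-3223 - 1284) + 904 = -4507 + 904 = -3603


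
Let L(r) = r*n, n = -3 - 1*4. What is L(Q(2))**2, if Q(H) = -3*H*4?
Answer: 28224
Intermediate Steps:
n = -7 (n = -3 - 4 = -7)
Q(H) = -12*H
L(r) = -7*r (L(r) = r*(-7) = -7*r)
L(Q(2))**2 = (-(-84)*2)**2 = (-7*(-24))**2 = 168**2 = 28224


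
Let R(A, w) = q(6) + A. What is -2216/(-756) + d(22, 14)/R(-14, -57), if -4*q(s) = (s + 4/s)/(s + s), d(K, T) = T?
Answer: 186730/96201 ≈ 1.9410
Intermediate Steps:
q(s) = -(s + 4/s)/(8*s) (q(s) = -(s + 4/s)/(4*(s + s)) = -(s + 4/s)/(4*(2*s)) = -(s + 4/s)*1/(2*s)/4 = -(s + 4/s)/(8*s))
R(A, w) = -5/36 + A (R(A, w) = (⅛)*(-4 - 1*6²)/6² + A = (⅛)*(1/36)*(-4 - 1*36) + A = (⅛)*(1/36)*(-4 - 36) + A = (⅛)*(1/36)*(-40) + A = -5/36 + A)
-2216/(-756) + d(22, 14)/R(-14, -57) = -2216/(-756) + 14/(-5/36 - 14) = -2216*(-1/756) + 14/(-509/36) = 554/189 + 14*(-36/509) = 554/189 - 504/509 = 186730/96201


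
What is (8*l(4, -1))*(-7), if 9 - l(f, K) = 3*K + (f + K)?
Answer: -504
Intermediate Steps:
l(f, K) = 9 - f - 4*K (l(f, K) = 9 - (3*K + (f + K)) = 9 - (3*K + (K + f)) = 9 - (f + 4*K) = 9 + (-f - 4*K) = 9 - f - 4*K)
(8*l(4, -1))*(-7) = (8*(9 - 1*4 - 4*(-1)))*(-7) = (8*(9 - 4 + 4))*(-7) = (8*9)*(-7) = 72*(-7) = -504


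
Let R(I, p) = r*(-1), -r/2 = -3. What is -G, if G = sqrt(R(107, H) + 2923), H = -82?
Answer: -sqrt(2917) ≈ -54.009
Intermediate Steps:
r = 6 (r = -2*(-3) = 6)
R(I, p) = -6 (R(I, p) = 6*(-1) = -6)
G = sqrt(2917) (G = sqrt(-6 + 2923) = sqrt(2917) ≈ 54.009)
-G = -sqrt(2917)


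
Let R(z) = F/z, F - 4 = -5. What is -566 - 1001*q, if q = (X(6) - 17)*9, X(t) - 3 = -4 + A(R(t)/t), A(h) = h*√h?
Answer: 161596 + 1001*I/24 ≈ 1.616e+5 + 41.708*I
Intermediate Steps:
F = -1 (F = 4 - 5 = -1)
R(z) = -1/z
A(h) = h^(3/2)
X(t) = -1 + (-1/t²)^(3/2) (X(t) = 3 + (-4 + ((-1/t)/t)^(3/2)) = 3 + (-4 + (-1/t²)^(3/2)) = -1 + (-1/t²)^(3/2))
q = -162 - I/24 (q = ((-1 + (-1/6²)^(3/2)) - 17)*9 = ((-1 + (-1*1/36)^(3/2)) - 17)*9 = ((-1 + (-1/36)^(3/2)) - 17)*9 = ((-1 - I/216) - 17)*9 = (-18 - I/216)*9 = -162 - I/24 ≈ -162.0 - 0.041667*I)
-566 - 1001*q = -566 - 1001*(-162 - I/24) = -566 + (162162 + 1001*I/24) = 161596 + 1001*I/24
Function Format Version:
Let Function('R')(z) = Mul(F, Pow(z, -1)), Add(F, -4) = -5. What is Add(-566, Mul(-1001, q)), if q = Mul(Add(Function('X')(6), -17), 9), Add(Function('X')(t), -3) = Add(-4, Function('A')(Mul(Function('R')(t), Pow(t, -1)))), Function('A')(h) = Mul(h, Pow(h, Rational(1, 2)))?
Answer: Add(161596, Mul(Rational(1001, 24), I)) ≈ Add(1.6160e+5, Mul(41.708, I))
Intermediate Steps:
F = -1 (F = Add(4, -5) = -1)
Function('R')(z) = Mul(-1, Pow(z, -1))
Function('A')(h) = Pow(h, Rational(3, 2))
Function('X')(t) = Add(-1, Pow(Mul(-1, Pow(t, -2)), Rational(3, 2))) (Function('X')(t) = Add(3, Add(-4, Pow(Mul(Mul(-1, Pow(t, -1)), Pow(t, -1)), Rational(3, 2)))) = Add(3, Add(-4, Pow(Mul(-1, Pow(t, -2)), Rational(3, 2)))) = Add(-1, Pow(Mul(-1, Pow(t, -2)), Rational(3, 2))))
q = Add(-162, Mul(Rational(-1, 24), I)) (q = Mul(Add(Add(-1, Pow(Mul(-1, Pow(6, -2)), Rational(3, 2))), -17), 9) = Mul(Add(Add(-1, Pow(Mul(-1, Rational(1, 36)), Rational(3, 2))), -17), 9) = Mul(Add(Add(-1, Pow(Rational(-1, 36), Rational(3, 2))), -17), 9) = Mul(Add(Add(-1, Mul(Rational(-1, 216), I)), -17), 9) = Mul(Add(-18, Mul(Rational(-1, 216), I)), 9) = Add(-162, Mul(Rational(-1, 24), I)) ≈ Add(-162.00, Mul(-0.041667, I)))
Add(-566, Mul(-1001, q)) = Add(-566, Mul(-1001, Add(-162, Mul(Rational(-1, 24), I)))) = Add(-566, Add(162162, Mul(Rational(1001, 24), I))) = Add(161596, Mul(Rational(1001, 24), I))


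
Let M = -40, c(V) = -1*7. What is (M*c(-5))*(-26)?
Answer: -7280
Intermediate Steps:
c(V) = -7
(M*c(-5))*(-26) = -40*(-7)*(-26) = 280*(-26) = -7280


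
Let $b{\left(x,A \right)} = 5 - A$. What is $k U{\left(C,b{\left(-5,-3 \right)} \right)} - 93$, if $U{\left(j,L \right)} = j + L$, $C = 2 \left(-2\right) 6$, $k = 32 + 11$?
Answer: $-781$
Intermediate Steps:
$k = 43$
$C = -24$ ($C = \left(-4\right) 6 = -24$)
$U{\left(j,L \right)} = L + j$
$k U{\left(C,b{\left(-5,-3 \right)} \right)} - 93 = 43 \left(\left(5 - -3\right) - 24\right) - 93 = 43 \left(\left(5 + 3\right) - 24\right) - 93 = 43 \left(8 - 24\right) - 93 = 43 \left(-16\right) - 93 = -688 - 93 = -781$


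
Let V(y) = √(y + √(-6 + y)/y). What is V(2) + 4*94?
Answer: 376 + √(2 + I) ≈ 377.46 + 0.34356*I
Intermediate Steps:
V(y) = √(y + √(-6 + y)/y)
V(2) + 4*94 = √(2 + √(-6 + 2)/2) + 4*94 = √(2 + √(-4)/2) + 376 = √(2 + (2*I)/2) + 376 = √(2 + I) + 376 = 376 + √(2 + I)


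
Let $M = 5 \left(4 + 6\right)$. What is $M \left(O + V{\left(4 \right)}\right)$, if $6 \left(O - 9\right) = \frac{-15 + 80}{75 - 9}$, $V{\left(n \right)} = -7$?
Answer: $\frac{21425}{198} \approx 108.21$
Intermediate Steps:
$O = \frac{3629}{396}$ ($O = 9 + \frac{\left(-15 + 80\right) \frac{1}{75 - 9}}{6} = 9 + \frac{65 \cdot \frac{1}{66}}{6} = 9 + \frac{1}{6} \cdot \frac{65}{66} = 9 + \frac{65}{396} = \frac{3629}{396} \approx 9.1641$)
$M = 50$ ($M = 5 \cdot 10 = 50$)
$M \left(O + V{\left(4 \right)}\right) = 50 \left(\frac{3629}{396} - 7\right) = 50 \cdot \frac{857}{396} = \frac{21425}{198}$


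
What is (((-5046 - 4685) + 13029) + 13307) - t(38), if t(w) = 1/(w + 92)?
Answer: 2158649/130 ≈ 16605.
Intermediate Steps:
t(w) = 1/(92 + w)
(((-5046 - 4685) + 13029) + 13307) - t(38) = (((-5046 - 4685) + 13029) + 13307) - 1/(92 + 38) = ((-9731 + 13029) + 13307) - 1/130 = (3298 + 13307) - 1*1/130 = 16605 - 1/130 = 2158649/130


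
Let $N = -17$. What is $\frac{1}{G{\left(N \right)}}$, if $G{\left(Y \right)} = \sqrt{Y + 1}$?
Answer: $- \frac{i}{4} \approx - 0.25 i$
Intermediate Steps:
$G{\left(Y \right)} = \sqrt{1 + Y}$
$\frac{1}{G{\left(N \right)}} = \frac{1}{\sqrt{1 - 17}} = \frac{1}{\sqrt{-16}} = \frac{1}{4 i} = - \frac{i}{4}$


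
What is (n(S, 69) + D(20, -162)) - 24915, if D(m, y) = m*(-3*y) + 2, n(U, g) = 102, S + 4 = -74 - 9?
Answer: -15091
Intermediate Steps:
S = -87 (S = -4 + (-74 - 9) = -4 - 83 = -87)
D(m, y) = 2 - 3*m*y (D(m, y) = -3*m*y + 2 = 2 - 3*m*y)
(n(S, 69) + D(20, -162)) - 24915 = (102 + (2 - 3*20*(-162))) - 24915 = (102 + (2 + 9720)) - 24915 = (102 + 9722) - 24915 = 9824 - 24915 = -15091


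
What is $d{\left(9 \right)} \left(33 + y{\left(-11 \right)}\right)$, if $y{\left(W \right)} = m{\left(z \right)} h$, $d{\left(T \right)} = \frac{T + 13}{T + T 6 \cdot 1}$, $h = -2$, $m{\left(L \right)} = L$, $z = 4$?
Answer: $\frac{550}{63} \approx 8.7302$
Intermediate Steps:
$d{\left(T \right)} = \frac{13 + T}{7 T}$ ($d{\left(T \right)} = \frac{13 + T}{T + 6 T 1} = \frac{13 + T}{T + 6 T} = \frac{13 + T}{7 T}$)
$y{\left(W \right)} = -8$ ($y{\left(W \right)} = 4 \left(-2\right) = -8$)
$d{\left(9 \right)} \left(33 + y{\left(-11 \right)}\right) = \frac{13 + 9}{7 \cdot 9} \left(33 - 8\right) = \frac{1}{7} \cdot \frac{1}{9} \cdot 22 \cdot 25 = \frac{22}{63} \cdot 25 = \frac{550}{63}$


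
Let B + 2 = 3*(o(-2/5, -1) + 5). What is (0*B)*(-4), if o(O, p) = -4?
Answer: 0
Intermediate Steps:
B = 1 (B = -2 + 3*(-4 + 5) = -2 + 3*1 = -2 + 3 = 1)
(0*B)*(-4) = (0*1)*(-4) = 0*(-4) = 0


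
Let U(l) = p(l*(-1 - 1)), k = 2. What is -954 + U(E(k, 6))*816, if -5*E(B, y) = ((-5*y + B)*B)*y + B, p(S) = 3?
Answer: 1494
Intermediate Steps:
E(B, y) = -B/5 - B*y*(B - 5*y)/5 (E(B, y) = -(((-5*y + B)*B)*y + B)/5 = -(((B - 5*y)*B)*y + B)/5 = -((B*(B - 5*y))*y + B)/5 = -(B*y*(B - 5*y) + B)/5 = -(B + B*y*(B - 5*y))/5 = -B/5 - B*y*(B - 5*y)/5)
U(l) = 3
-954 + U(E(k, 6))*816 = -954 + 3*816 = -954 + 2448 = 1494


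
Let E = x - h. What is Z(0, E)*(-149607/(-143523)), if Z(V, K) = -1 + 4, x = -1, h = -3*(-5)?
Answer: 49869/15947 ≈ 3.1272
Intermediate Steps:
h = 15
E = -16 (E = -1 - 1*15 = -1 - 15 = -16)
Z(V, K) = 3
Z(0, E)*(-149607/(-143523)) = 3*(-149607/(-143523)) = 3*(-149607*(-1/143523)) = 3*(16623/15947) = 49869/15947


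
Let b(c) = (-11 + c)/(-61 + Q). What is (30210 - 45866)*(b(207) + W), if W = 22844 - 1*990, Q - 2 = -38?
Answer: -33185115152/97 ≈ -3.4211e+8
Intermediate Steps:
Q = -36 (Q = 2 - 38 = -36)
W = 21854 (W = 22844 - 990 = 21854)
b(c) = 11/97 - c/97 (b(c) = (-11 + c)/(-61 - 36) = (-11 + c)/(-97) = (-11 + c)*(-1/97) = 11/97 - c/97)
(30210 - 45866)*(b(207) + W) = (30210 - 45866)*((11/97 - 1/97*207) + 21854) = -15656*((11/97 - 207/97) + 21854) = -15656*(-196/97 + 21854) = -15656*2119642/97 = -33185115152/97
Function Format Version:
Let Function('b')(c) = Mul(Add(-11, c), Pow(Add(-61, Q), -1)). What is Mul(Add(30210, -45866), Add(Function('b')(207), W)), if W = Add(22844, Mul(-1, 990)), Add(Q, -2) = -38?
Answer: Rational(-33185115152, 97) ≈ -3.4211e+8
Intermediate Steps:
Q = -36 (Q = Add(2, -38) = -36)
W = 21854 (W = Add(22844, -990) = 21854)
Function('b')(c) = Add(Rational(11, 97), Mul(Rational(-1, 97), c)) (Function('b')(c) = Mul(Add(-11, c), Pow(Add(-61, -36), -1)) = Mul(Add(-11, c), Pow(-97, -1)) = Mul(Add(-11, c), Rational(-1, 97)) = Add(Rational(11, 97), Mul(Rational(-1, 97), c)))
Mul(Add(30210, -45866), Add(Function('b')(207), W)) = Mul(Add(30210, -45866), Add(Add(Rational(11, 97), Mul(Rational(-1, 97), 207)), 21854)) = Mul(-15656, Add(Add(Rational(11, 97), Rational(-207, 97)), 21854)) = Mul(-15656, Add(Rational(-196, 97), 21854)) = Mul(-15656, Rational(2119642, 97)) = Rational(-33185115152, 97)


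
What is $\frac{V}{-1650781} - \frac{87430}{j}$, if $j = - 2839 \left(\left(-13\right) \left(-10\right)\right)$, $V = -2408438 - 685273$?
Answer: $\frac{128612370160}{60925374367} \approx 2.111$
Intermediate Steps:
$V = -3093711$ ($V = -2408438 - 685273 = -3093711$)
$j = -369070$ ($j = \left(-2839\right) 130 = -369070$)
$\frac{V}{-1650781} - \frac{87430}{j} = - \frac{3093711}{-1650781} - \frac{87430}{-369070} = \left(-3093711\right) \left(- \frac{1}{1650781}\right) - - \frac{8743}{36907} = \frac{3093711}{1650781} + \frac{8743}{36907} = \frac{128612370160}{60925374367}$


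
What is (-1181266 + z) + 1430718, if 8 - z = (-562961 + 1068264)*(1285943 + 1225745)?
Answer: -1269163232004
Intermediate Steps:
z = -1269163481456 (z = 8 - (-562961 + 1068264)*(1285943 + 1225745) = 8 - 505303*2511688 = 8 - 1*1269163481464 = 8 - 1269163481464 = -1269163481456)
(-1181266 + z) + 1430718 = (-1181266 - 1269163481456) + 1430718 = -1269164662722 + 1430718 = -1269163232004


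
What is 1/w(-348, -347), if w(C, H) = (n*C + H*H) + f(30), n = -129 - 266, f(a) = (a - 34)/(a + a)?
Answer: 15/3868034 ≈ 3.8779e-6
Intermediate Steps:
f(a) = (-34 + a)/(2*a) (f(a) = (-34 + a)/((2*a)) = (-34 + a)*(1/(2*a)) = (-34 + a)/(2*a))
n = -395
w(C, H) = -1/15 + H² - 395*C (w(C, H) = (-395*C + H*H) + (½)*(-34 + 30)/30 = (-395*C + H²) + (½)*(1/30)*(-4) = (H² - 395*C) - 1/15 = -1/15 + H² - 395*C)
1/w(-348, -347) = 1/(-1/15 + (-347)² - 395*(-348)) = 1/(-1/15 + 120409 + 137460) = 1/(3868034/15) = 15/3868034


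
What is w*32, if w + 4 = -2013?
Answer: -64544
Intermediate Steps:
w = -2017 (w = -4 - 2013 = -2017)
w*32 = -2017*32 = -64544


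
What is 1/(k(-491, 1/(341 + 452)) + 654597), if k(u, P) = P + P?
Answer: 793/519095423 ≈ 1.5277e-6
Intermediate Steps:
k(u, P) = 2*P
1/(k(-491, 1/(341 + 452)) + 654597) = 1/(2/(341 + 452) + 654597) = 1/(2/793 + 654597) = 1/(519095423/793) = 793/519095423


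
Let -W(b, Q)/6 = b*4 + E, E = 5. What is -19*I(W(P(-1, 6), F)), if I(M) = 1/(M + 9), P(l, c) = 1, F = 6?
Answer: 19/45 ≈ 0.42222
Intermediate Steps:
W(b, Q) = -30 - 24*b (W(b, Q) = -6*(b*4 + 5) = -6*(4*b + 5) = -6*(5 + 4*b) = -30 - 24*b)
I(M) = 1/(9 + M)
-19*I(W(P(-1, 6), F)) = -19/(9 + (-30 - 24*1)) = -19/(9 + (-30 - 24)) = -19/(9 - 54) = -19/(-45) = -19*(-1/45) = 19/45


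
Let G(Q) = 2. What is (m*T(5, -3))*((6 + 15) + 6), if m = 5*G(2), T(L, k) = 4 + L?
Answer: 2430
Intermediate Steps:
m = 10 (m = 5*2 = 10)
(m*T(5, -3))*((6 + 15) + 6) = (10*(4 + 5))*((6 + 15) + 6) = (10*9)*(21 + 6) = 90*27 = 2430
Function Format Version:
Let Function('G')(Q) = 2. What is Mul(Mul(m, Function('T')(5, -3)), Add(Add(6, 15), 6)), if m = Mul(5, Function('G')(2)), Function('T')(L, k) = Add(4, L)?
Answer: 2430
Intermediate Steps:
m = 10 (m = Mul(5, 2) = 10)
Mul(Mul(m, Function('T')(5, -3)), Add(Add(6, 15), 6)) = Mul(Mul(10, Add(4, 5)), Add(Add(6, 15), 6)) = Mul(Mul(10, 9), Add(21, 6)) = Mul(90, 27) = 2430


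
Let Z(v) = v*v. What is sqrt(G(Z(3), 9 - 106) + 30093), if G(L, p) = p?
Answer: 2*sqrt(7499) ≈ 173.19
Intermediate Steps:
Z(v) = v**2
sqrt(G(Z(3), 9 - 106) + 30093) = sqrt((9 - 106) + 30093) = sqrt(-97 + 30093) = sqrt(29996) = 2*sqrt(7499)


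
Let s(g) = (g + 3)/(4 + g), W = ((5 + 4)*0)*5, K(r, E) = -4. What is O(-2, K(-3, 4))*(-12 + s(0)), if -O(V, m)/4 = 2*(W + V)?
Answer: -180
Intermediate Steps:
W = 0 (W = (9*0)*5 = 0*5 = 0)
s(g) = (3 + g)/(4 + g)
O(V, m) = -8*V (O(V, m) = -8*(0 + V) = -8*V)
O(-2, K(-3, 4))*(-12 + s(0)) = (-8*(-2))*(-12 + (3 + 0)/(4 + 0)) = 16*(-12 + 3/4) = 16*(-45/4) = -180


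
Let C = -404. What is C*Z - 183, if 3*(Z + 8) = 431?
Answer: -164977/3 ≈ -54992.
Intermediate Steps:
Z = 407/3 (Z = -8 + (⅓)*431 = -8 + 431/3 = 407/3 ≈ 135.67)
C*Z - 183 = -404*407/3 - 183 = -164428/3 - 183 = -164977/3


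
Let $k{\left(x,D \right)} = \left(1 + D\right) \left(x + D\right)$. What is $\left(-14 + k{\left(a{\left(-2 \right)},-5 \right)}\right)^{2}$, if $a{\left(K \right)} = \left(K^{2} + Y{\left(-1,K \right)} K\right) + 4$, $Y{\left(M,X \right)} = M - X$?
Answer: $324$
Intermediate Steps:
$a{\left(K \right)} = 4 + K^{2} + K \left(-1 - K\right)$ ($a{\left(K \right)} = \left(K^{2} + \left(-1 - K\right) K\right) + 4 = \left(K^{2} + K \left(-1 - K\right)\right) + 4 = 4 + K^{2} + K \left(-1 - K\right)$)
$k{\left(x,D \right)} = \left(1 + D\right) \left(D + x\right)$
$\left(-14 + k{\left(a{\left(-2 \right)},-5 \right)}\right)^{2} = \left(-14 + \left(-5 + \left(4 - -2\right) + \left(-5\right)^{2} - 5 \left(4 - -2\right)\right)\right)^{2} = \left(-14 + \left(-5 + \left(4 + 2\right) + 25 - 5 \left(4 + 2\right)\right)\right)^{2} = \left(-14 + \left(-5 + 6 + 25 - 30\right)\right)^{2} = \left(-14 - 4\right)^{2} = \left(-18\right)^{2} = 324$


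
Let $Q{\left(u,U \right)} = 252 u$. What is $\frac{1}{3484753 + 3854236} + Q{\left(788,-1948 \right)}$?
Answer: $\frac{1457347079665}{7338989} \approx 1.9858 \cdot 10^{5}$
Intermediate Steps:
$\frac{1}{3484753 + 3854236} + Q{\left(788,-1948 \right)} = \frac{1}{3484753 + 3854236} + 252 \cdot 788 = \frac{1}{7338989} + 198576 = \frac{1457347079665}{7338989}$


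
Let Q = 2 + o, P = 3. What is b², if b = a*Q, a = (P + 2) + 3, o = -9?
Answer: 3136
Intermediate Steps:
a = 8 (a = (3 + 2) + 3 = 5 + 3 = 8)
Q = -7 (Q = 2 - 9 = -7)
b = -56 (b = 8*(-7) = -56)
b² = (-56)² = 3136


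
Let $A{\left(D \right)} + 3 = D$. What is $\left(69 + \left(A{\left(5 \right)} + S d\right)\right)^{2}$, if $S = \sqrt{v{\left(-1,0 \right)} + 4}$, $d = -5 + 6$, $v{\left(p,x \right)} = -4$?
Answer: $5041$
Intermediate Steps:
$A{\left(D \right)} = -3 + D$
$d = 1$
$S = 0$ ($S = \sqrt{-4 + 4} = \sqrt{0} = 0$)
$\left(69 + \left(A{\left(5 \right)} + S d\right)\right)^{2} = \left(69 + \left(\left(-3 + 5\right) + 0 \cdot 1\right)\right)^{2} = \left(69 + \left(2 + 0\right)\right)^{2} = \left(69 + 2\right)^{2} = 71^{2} = 5041$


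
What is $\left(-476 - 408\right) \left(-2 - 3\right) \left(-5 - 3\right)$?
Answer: $-35360$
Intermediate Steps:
$\left(-476 - 408\right) \left(-2 - 3\right) \left(-5 - 3\right) = - 884 \left(\left(-5\right) \left(-8\right)\right) = \left(-884\right) 40 = -35360$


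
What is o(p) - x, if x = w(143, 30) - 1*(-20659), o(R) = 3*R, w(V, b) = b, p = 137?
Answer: -20278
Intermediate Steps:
x = 20689 (x = 30 - 1*(-20659) = 30 + 20659 = 20689)
o(p) - x = 3*137 - 1*20689 = 411 - 20689 = -20278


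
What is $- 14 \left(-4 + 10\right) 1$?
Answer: $-84$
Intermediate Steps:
$- 14 \left(-4 + 10\right) 1 = \left(-14\right) 6 \cdot 1 = \left(-84\right) 1 = -84$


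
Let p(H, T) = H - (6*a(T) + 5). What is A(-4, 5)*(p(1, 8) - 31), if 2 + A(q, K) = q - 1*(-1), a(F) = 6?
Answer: 355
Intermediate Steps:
A(q, K) = -1 + q (A(q, K) = -2 + (q - 1*(-1)) = -2 + (q + 1) = -2 + (1 + q) = -1 + q)
p(H, T) = -41 + H (p(H, T) = H - (6*6 + 5) = H - (36 + 5) = H - 1*41 = H - 41 = -41 + H)
A(-4, 5)*(p(1, 8) - 31) = (-1 - 4)*((-41 + 1) - 31) = -5*(-40 - 31) = -5*(-71) = 355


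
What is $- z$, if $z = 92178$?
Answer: $-92178$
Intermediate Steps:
$- z = \left(-1\right) 92178 = -92178$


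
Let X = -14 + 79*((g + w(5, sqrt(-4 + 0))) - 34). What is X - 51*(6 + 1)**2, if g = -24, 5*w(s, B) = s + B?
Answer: -7016 + 158*I/5 ≈ -7016.0 + 31.6*I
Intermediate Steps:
w(s, B) = B/5 + s/5 (w(s, B) = (s + B)/5 = (B + s)/5 = B/5 + s/5)
X = -4517 + 158*I/5 (X = -14 + 79*((-24 + (sqrt(-4 + 0)/5 + (1/5)*5)) - 34) = -14 + 79*((-24 + (sqrt(-4)/5 + 1)) - 34) = -14 + 79*((-24 + ((2*I)/5 + 1)) - 34) = -14 + 79*((-24 + (2*I/5 + 1)) - 34) = -14 + 79*((-24 + (1 + 2*I/5)) - 34) = -14 + 79*((-23 + 2*I/5) - 34) = -14 + 79*(-57 + 2*I/5) = -14 + (-4503 + 158*I/5) = -4517 + 158*I/5 ≈ -4517.0 + 31.6*I)
X - 51*(6 + 1)**2 = (-4517 + 158*I/5) - 51*(6 + 1)**2 = (-4517 + 158*I/5) - 51*7**2 = (-4517 + 158*I/5) - 51*49 = (-4517 + 158*I/5) - 2499 = -7016 + 158*I/5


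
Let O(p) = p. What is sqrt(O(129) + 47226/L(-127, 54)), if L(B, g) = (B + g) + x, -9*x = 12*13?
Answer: I*sqrt(28920849)/271 ≈ 19.844*I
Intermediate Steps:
x = -52/3 (x = -4*13/3 = -1/9*156 = -52/3 ≈ -17.333)
L(B, g) = -52/3 + B + g (L(B, g) = (B + g) - 52/3 = -52/3 + B + g)
sqrt(O(129) + 47226/L(-127, 54)) = sqrt(129 + 47226/(-52/3 - 127 + 54)) = sqrt(129 + 47226/(-271/3)) = sqrt(129 + 47226*(-3/271)) = sqrt(129 - 141678/271) = sqrt(-106719/271) = I*sqrt(28920849)/271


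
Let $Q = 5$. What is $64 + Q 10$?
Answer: $114$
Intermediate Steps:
$64 + Q 10 = 64 + 5 \cdot 10 = 64 + 50 = 114$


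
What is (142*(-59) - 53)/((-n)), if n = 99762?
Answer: 8431/99762 ≈ 0.084511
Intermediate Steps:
(142*(-59) - 53)/((-n)) = (142*(-59) - 53)/((-1*99762)) = (-8378 - 53)/(-99762) = -8431*(-1/99762) = 8431/99762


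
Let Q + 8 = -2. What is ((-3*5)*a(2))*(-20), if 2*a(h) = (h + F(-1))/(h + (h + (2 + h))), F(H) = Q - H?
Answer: -525/4 ≈ -131.25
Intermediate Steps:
Q = -10 (Q = -8 - 2 = -10)
F(H) = -10 - H
a(h) = (-9 + h)/(2*(2 + 3*h)) (a(h) = ((h + (-10 - 1*(-1)))/(h + (h + (2 + h))))/2 = ((h + (-10 + 1))/(h + (2 + 2*h)))/2 = ((h - 9)/(2 + 3*h))/2 = ((-9 + h)/(2 + 3*h))/2 = (-9 + h)/(2*(2 + 3*h)))
((-3*5)*a(2))*(-20) = ((-3*5)*((-9 + 2)/(2*(2 + 3*2))))*(-20) = -15*(-7)/(2*(2 + 6))*(-20) = -15*(-7)/(2*8)*(-20) = -15*(-7/16)*(-20) = (105/16)*(-20) = -525/4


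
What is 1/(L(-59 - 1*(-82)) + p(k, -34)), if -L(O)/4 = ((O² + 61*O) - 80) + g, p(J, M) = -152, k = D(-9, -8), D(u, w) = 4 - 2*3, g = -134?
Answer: -1/7024 ≈ -0.00014237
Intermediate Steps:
D(u, w) = -2 (D(u, w) = 4 - 6 = -2)
k = -2
L(O) = 856 - 244*O - 4*O² (L(O) = -4*(((O² + 61*O) - 80) - 134) = -4*((-80 + O² + 61*O) - 134) = -4*(-214 + O² + 61*O) = 856 - 244*O - 4*O²)
1/(L(-59 - 1*(-82)) + p(k, -34)) = 1/((856 - 244*(-59 - 1*(-82)) - 4*(-59 - 1*(-82))²) - 152) = 1/((856 - 244*(-59 + 82) - 4*(-59 + 82)²) - 152) = 1/((856 - 244*23 - 4*23²) - 152) = 1/((856 - 5612 - 4*529) - 152) = 1/((856 - 5612 - 2116) - 152) = 1/(-6872 - 152) = 1/(-7024) = -1/7024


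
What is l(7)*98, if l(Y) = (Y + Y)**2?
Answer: 19208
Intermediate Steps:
l(Y) = 4*Y**2 (l(Y) = (2*Y)**2 = 4*Y**2)
l(7)*98 = (4*7**2)*98 = (4*49)*98 = 196*98 = 19208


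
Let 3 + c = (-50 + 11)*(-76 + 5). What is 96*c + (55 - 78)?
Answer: 265513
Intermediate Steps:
c = 2766 (c = -3 + (-50 + 11)*(-76 + 5) = -3 - 39*(-71) = -3 + 2769 = 2766)
96*c + (55 - 78) = 96*2766 + (55 - 78) = 265536 - 23 = 265513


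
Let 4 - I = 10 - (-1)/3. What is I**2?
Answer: 361/9 ≈ 40.111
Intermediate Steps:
I = -19/3 (I = 4 - (10 - (-1)/3) = 4 - (10 - 1*(-1/3)) = 4 - (10 + 1/3) = 4 - 1*31/3 = 4 - 31/3 = -19/3 ≈ -6.3333)
I**2 = (-19/3)**2 = 361/9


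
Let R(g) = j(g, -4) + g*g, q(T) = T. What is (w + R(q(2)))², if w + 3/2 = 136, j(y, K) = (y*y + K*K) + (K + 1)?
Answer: 96721/4 ≈ 24180.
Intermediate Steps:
j(y, K) = 1 + K + K² + y² (j(y, K) = (y² + K²) + (1 + K) = (K² + y²) + (1 + K) = 1 + K + K² + y²)
R(g) = 13 + 2*g² (R(g) = (1 - 4 + (-4)² + g²) + g*g = (1 - 4 + 16 + g²) + g² = (13 + g²) + g² = 13 + 2*g²)
w = 269/2 (w = -3/2 + 136 = 269/2 ≈ 134.50)
(w + R(q(2)))² = (269/2 + (13 + 2*2²))² = (269/2 + (13 + 2*4))² = (269/2 + (13 + 8))² = (269/2 + 21)² = (311/2)² = 96721/4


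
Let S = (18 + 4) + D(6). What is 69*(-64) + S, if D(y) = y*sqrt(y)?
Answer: -4394 + 6*sqrt(6) ≈ -4379.3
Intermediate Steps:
D(y) = y**(3/2)
S = 22 + 6*sqrt(6) (S = (18 + 4) + 6**(3/2) = 22 + 6*sqrt(6) ≈ 36.697)
69*(-64) + S = 69*(-64) + (22 + 6*sqrt(6)) = -4416 + (22 + 6*sqrt(6)) = -4394 + 6*sqrt(6)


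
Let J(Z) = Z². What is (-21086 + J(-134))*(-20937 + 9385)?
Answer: 36157760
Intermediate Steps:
(-21086 + J(-134))*(-20937 + 9385) = (-21086 + (-134)²)*(-20937 + 9385) = (-21086 + 17956)*(-11552) = -3130*(-11552) = 36157760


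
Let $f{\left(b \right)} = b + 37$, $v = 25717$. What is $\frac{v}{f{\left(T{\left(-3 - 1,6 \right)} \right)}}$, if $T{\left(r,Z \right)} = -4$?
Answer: $\frac{25717}{33} \approx 779.3$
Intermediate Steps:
$f{\left(b \right)} = 37 + b$
$\frac{v}{f{\left(T{\left(-3 - 1,6 \right)} \right)}} = \frac{25717}{37 - 4} = \frac{25717}{33}$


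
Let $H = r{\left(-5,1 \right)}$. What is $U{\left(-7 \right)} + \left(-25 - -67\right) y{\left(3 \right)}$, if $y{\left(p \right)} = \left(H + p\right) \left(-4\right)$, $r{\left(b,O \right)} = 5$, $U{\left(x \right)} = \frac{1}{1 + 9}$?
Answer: $- \frac{13439}{10} \approx -1343.9$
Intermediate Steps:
$U{\left(x \right)} = \frac{1}{10}$
$H = 5$
$y{\left(p \right)} = -20 - 4 p$ ($y{\left(p \right)} = \left(5 + p\right) \left(-4\right) = -20 - 4 p$)
$U{\left(-7 \right)} + \left(-25 - -67\right) y{\left(3 \right)} = \frac{1}{10} + \left(-25 - -67\right) \left(-20 - 12\right) = \frac{1}{10} + \left(-25 + 67\right) \left(-20 - 12\right) = \frac{1}{10} + 42 \left(-32\right) = \frac{1}{10} - 1344 = - \frac{13439}{10}$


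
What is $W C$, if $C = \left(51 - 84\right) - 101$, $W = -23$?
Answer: $3082$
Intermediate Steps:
$C = -134$ ($C = -33 - 101 = -134$)
$W C = \left(-23\right) \left(-134\right) = 3082$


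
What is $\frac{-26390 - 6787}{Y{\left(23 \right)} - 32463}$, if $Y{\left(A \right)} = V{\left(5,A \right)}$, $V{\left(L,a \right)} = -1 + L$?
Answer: $\frac{33177}{32459} \approx 1.0221$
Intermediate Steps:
$Y{\left(A \right)} = 4$ ($Y{\left(A \right)} = -1 + 5 = 4$)
$\frac{-26390 - 6787}{Y{\left(23 \right)} - 32463} = \frac{-26390 - 6787}{4 - 32463} = - \frac{33177}{-32459} = \left(-33177\right) \left(- \frac{1}{32459}\right) = \frac{33177}{32459}$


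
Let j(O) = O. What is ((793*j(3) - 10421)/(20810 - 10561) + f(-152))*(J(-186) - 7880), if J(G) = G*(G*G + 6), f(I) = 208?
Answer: -13685130685000/10249 ≈ -1.3353e+9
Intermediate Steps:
J(G) = G*(6 + G²) (J(G) = G*(G² + 6) = G*(6 + G²))
((793*j(3) - 10421)/(20810 - 10561) + f(-152))*(J(-186) - 7880) = ((793*3 - 10421)/(20810 - 10561) + 208)*(-186*(6 + (-186)²) - 7880) = ((2379 - 10421)/10249 + 208)*(-186*(6 + 34596) - 7880) = (-8042*1/10249 + 208)*(-186*34602 - 7880) = (-8042/10249 + 208)*(-6435972 - 7880) = (2123750/10249)*(-6443852) = -13685130685000/10249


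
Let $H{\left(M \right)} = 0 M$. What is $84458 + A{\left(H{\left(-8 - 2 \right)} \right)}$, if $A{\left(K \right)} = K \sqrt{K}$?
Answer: $84458$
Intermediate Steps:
$H{\left(M \right)} = 0$
$A{\left(K \right)} = K^{\frac{3}{2}}$
$84458 + A{\left(H{\left(-8 - 2 \right)} \right)} = 84458 + 0^{\frac{3}{2}} = 84458 + 0 = 84458$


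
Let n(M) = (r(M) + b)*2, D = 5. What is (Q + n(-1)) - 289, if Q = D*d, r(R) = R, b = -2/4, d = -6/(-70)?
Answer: -2041/7 ≈ -291.57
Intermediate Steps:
d = 3/35 (d = -6*(-1/70) = 3/35 ≈ 0.085714)
b = -1/2 (b = -2*1/4 = -1/2 ≈ -0.50000)
Q = 3/7 (Q = 5*(3/35) = 3/7 ≈ 0.42857)
n(M) = -1 + 2*M (n(M) = (M - 1/2)*2 = (-1/2 + M)*2 = -1 + 2*M)
(Q + n(-1)) - 289 = (3/7 + (-1 + 2*(-1))) - 289 = (3/7 + (-1 - 2)) - 289 = (3/7 - 3) - 289 = -18/7 - 289 = -2041/7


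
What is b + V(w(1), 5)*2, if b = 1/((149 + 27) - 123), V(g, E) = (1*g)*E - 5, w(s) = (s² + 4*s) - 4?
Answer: 1/53 ≈ 0.018868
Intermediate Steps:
w(s) = -4 + s² + 4*s
V(g, E) = -5 + E*g (V(g, E) = g*E - 5 = E*g - 5 = -5 + E*g)
b = 1/53 (b = 1/(176 - 123) = 1/53 ≈ 0.018868)
b + V(w(1), 5)*2 = 1/53 + (-5 + 5*(-4 + 1² + 4*1))*2 = 1/53 + (-5 + 5*(-4 + 1 + 4))*2 = 1/53 + (-5 + 5*1)*2 = 1/53 + (-5 + 5)*2 = 1/53 + 0*2 = 1/53 + 0 = 1/53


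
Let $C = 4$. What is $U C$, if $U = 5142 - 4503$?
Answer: $2556$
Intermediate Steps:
$U = 639$
$U C = 639 \cdot 4 = 2556$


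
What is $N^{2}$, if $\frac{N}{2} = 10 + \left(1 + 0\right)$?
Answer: $484$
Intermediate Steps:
$N = 22$ ($N = 2 \left(10 + \left(1 + 0\right)\right) = 2 \left(10 + 1\right) = 2 \cdot 11 = 22$)
$N^{2} = 22^{2} = 484$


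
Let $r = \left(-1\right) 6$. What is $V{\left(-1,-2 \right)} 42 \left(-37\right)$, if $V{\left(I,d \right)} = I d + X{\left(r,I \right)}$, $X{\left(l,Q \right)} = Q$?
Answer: $-1554$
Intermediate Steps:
$r = -6$
$V{\left(I,d \right)} = I + I d$ ($V{\left(I,d \right)} = I d + I = I + I d$)
$V{\left(-1,-2 \right)} 42 \left(-37\right) = - (1 - 2) 42 \left(-37\right) = \left(-1\right) \left(-1\right) 42 \left(-37\right) = 1 \cdot 42 \left(-37\right) = 42 \left(-37\right) = -1554$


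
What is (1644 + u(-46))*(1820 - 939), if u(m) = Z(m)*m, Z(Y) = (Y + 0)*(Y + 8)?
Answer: -69391084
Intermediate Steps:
Z(Y) = Y*(8 + Y)
u(m) = m²*(8 + m) (u(m) = (m*(8 + m))*m = m²*(8 + m))
(1644 + u(-46))*(1820 - 939) = (1644 + (-46)²*(8 - 46))*(1820 - 939) = (1644 + 2116*(-38))*881 = (1644 - 80408)*881 = -78764*881 = -69391084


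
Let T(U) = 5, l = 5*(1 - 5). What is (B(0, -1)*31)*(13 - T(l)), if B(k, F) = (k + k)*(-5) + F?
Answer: -248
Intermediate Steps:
l = -20 (l = 5*(-4) = -20)
B(k, F) = F - 10*k (B(k, F) = (2*k)*(-5) + F = -10*k + F = F - 10*k)
(B(0, -1)*31)*(13 - T(l)) = ((-1 - 10*0)*31)*(13 - 1*5) = ((-1 + 0)*31)*(13 - 5) = -1*31*8 = -31*8 = -248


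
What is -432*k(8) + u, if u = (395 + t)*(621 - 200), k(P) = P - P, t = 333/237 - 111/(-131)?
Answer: 1730800465/10349 ≈ 1.6724e+5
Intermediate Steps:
t = 23310/10349 (t = 333*(1/237) - 111*(-1/131) = 111/79 + 111/131 = 23310/10349 ≈ 2.2524)
k(P) = 0
u = 1730800465/10349 (u = (395 + 23310/10349)*(621 - 200) = (4111165/10349)*421 = 1730800465/10349 ≈ 1.6724e+5)
-432*k(8) + u = -432*0 + 1730800465/10349 = 0 + 1730800465/10349 = 1730800465/10349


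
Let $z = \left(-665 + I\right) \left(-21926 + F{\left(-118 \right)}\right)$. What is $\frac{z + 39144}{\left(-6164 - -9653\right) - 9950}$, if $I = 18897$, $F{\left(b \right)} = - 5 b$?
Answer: $\frac{55565544}{923} \approx 60201.0$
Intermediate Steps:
$z = -388997952$ ($z = \left(-665 + 18897\right) \left(-21926 - -590\right) = 18232 \left(-21926 + 590\right) = 18232 \left(-21336\right) = -388997952$)
$\frac{z + 39144}{\left(-6164 - -9653\right) - 9950} = \frac{-388997952 + 39144}{\left(-6164 - -9653\right) - 9950} = - \frac{388958808}{\left(-6164 + 9653\right) - 9950} = - \frac{388958808}{3489 - 9950} = - \frac{388958808}{-6461} = \left(-388958808\right) \left(- \frac{1}{6461}\right) = \frac{55565544}{923}$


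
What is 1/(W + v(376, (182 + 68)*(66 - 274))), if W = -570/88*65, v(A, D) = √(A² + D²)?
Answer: 815100/5234874528311 + 15488*√42252209/5234874528311 ≈ 1.9387e-5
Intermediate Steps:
W = -18525/44 (W = -570/88*65 = -57*5/44*65 = -285/44*65 = -18525/44 ≈ -421.02)
1/(W + v(376, (182 + 68)*(66 - 274))) = 1/(-18525/44 + √(376² + ((182 + 68)*(66 - 274))²)) = 1/(-18525/44 + √(141376 + (250*(-208))²)) = 1/(-18525/44 + √(141376 + (-52000)²)) = 1/(-18525/44 + √(141376 + 2704000000)) = 1/(-18525/44 + √2704141376) = 1/(-18525/44 + 8*√42252209)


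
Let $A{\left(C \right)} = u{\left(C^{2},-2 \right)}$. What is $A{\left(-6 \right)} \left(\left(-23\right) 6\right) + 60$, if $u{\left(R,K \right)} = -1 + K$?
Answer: $474$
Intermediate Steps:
$A{\left(C \right)} = -3$ ($A{\left(C \right)} = -1 - 2 = -3$)
$A{\left(-6 \right)} \left(\left(-23\right) 6\right) + 60 = - 3 \left(\left(-23\right) 6\right) + 60 = \left(-3\right) \left(-138\right) + 60 = 414 + 60 = 474$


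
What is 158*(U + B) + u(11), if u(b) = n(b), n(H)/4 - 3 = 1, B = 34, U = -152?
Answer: -18628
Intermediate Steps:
n(H) = 16 (n(H) = 12 + 4*1 = 12 + 4 = 16)
u(b) = 16
158*(U + B) + u(11) = 158*(-152 + 34) + 16 = 158*(-118) + 16 = -18644 + 16 = -18628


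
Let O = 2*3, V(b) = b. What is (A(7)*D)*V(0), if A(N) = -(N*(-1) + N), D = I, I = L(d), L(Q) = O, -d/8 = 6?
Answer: 0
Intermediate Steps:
d = -48 (d = -8*6 = -48)
O = 6
L(Q) = 6
I = 6
D = 6
A(N) = 0 (A(N) = -(-N + N) = -1*0 = 0)
(A(7)*D)*V(0) = (0*6)*0 = 0*0 = 0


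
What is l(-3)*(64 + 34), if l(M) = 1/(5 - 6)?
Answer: -98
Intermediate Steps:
l(M) = -1 (l(M) = 1/(-1) = -1)
l(-3)*(64 + 34) = -(64 + 34) = -1*98 = -98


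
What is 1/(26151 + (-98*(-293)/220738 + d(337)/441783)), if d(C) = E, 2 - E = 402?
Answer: 6965592561/182158110852844 ≈ 3.8239e-5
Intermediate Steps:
E = -400 (E = 2 - 1*402 = 2 - 402 = -400)
d(C) = -400
1/(26151 + (-98*(-293)/220738 + d(337)/441783)) = 1/(26151 + (-98*(-293)/220738 - 400/441783)) = 1/(26151 + (28714*(1/220738) - 400*1/441783)) = 1/(26151 + (2051/15767 - 400/441783)) = 1/(26151 + 899790133/6965592561) = 1/(182158110852844/6965592561) = 6965592561/182158110852844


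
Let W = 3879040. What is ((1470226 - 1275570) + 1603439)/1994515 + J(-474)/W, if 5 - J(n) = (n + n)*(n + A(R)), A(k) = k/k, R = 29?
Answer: 1216108779463/1547360693120 ≈ 0.78592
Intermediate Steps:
A(k) = 1
J(n) = 5 - 2*n*(1 + n) (J(n) = 5 - (n + n)*(n + 1) = 5 - 2*n*(1 + n))
((1470226 - 1275570) + 1603439)/1994515 + J(-474)/W = ((1470226 - 1275570) + 1603439)/1994515 + (5 - 2*(-474) - 2*(-474)²)/3879040 = (194656 + 1603439)*(1/1994515) + (5 + 948 - 2*224676)*(1/3879040) = 1798095*(1/1994515) + (5 + 948 - 449352)*(1/3879040) = 359619/398903 - 448399*1/3879040 = 359619/398903 - 448399/3879040 = 1216108779463/1547360693120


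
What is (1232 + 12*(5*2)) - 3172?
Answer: -1820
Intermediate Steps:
(1232 + 12*(5*2)) - 3172 = (1232 + 12*10) - 3172 = (1232 + 120) - 3172 = 1352 - 3172 = -1820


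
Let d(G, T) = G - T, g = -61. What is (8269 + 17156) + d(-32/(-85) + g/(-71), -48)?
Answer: 153737012/6035 ≈ 25474.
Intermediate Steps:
(8269 + 17156) + d(-32/(-85) + g/(-71), -48) = (8269 + 17156) + ((-32/(-85) - 61/(-71)) - 1*(-48)) = 25425 + ((-32*(-1/85) - 61*(-1/71)) + 48) = 25425 + ((32/85 + 61/71) + 48) = 25425 + (7457/6035 + 48) = 25425 + 297137/6035 = 153737012/6035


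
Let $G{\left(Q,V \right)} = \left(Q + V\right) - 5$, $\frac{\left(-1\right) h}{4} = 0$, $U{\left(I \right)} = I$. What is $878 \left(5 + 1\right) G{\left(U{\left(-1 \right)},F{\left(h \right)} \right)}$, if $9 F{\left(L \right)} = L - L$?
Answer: $-31608$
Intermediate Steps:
$h = 0$ ($h = \left(-4\right) 0 = 0$)
$F{\left(L \right)} = 0$ ($F{\left(L \right)} = \frac{L - L}{9} = \frac{1}{9} \cdot 0 = 0$)
$G{\left(Q,V \right)} = -5 + Q + V$
$878 \left(5 + 1\right) G{\left(U{\left(-1 \right)},F{\left(h \right)} \right)} = 878 \left(5 + 1\right) \left(-5 - 1 + 0\right) = 878 \cdot 6 \left(-6\right) = 878 \left(-36\right) = -31608$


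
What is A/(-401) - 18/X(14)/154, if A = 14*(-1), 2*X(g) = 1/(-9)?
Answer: 66040/30877 ≈ 2.1388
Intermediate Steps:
X(g) = -1/18 (X(g) = (½)/(-9) = (½)*(-⅑) = -1/18)
A = -14
A/(-401) - 18/X(14)/154 = -14/(-401) - 18/(-1/18)/154 = -14*(-1/401) - 18*(-18)*(1/154) = 14/401 + 324*(1/154) = 14/401 + 162/77 = 66040/30877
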